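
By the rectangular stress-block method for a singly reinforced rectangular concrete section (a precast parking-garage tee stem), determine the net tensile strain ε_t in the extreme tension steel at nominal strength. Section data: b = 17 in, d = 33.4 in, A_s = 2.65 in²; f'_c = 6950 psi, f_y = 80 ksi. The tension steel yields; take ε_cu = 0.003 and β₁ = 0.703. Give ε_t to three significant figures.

ε_t ≈ 0.0304

a = A_s f_y/(0.85 f'_c b) = 2.111 in.
β₁ = 0.703, so c = a/β₁ = 2.111/0.703 = 3.003 in.
From the linear strain diagram with ε_cu = 0.003: ε_t = 0.003 (d − c)/c = 0.003 × (33.4 − 3.003)/3.003 = 0.0304.
Since ε_t ≥ 0.005, the section is tension-controlled.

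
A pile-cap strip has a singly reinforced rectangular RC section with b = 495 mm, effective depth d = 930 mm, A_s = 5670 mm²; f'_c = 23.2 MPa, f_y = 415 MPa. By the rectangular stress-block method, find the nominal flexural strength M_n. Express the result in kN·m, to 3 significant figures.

T = A_s f_y = 5670 × 415 = 2353050 N = 2353.05 kN.
From C = T: a = T/(0.85 f'_c b) = 2353050/(0.85 × 23.2 × 495) = 241.06 mm.
M_n = T(d − a/2) = 2353.05 kN × (930 − 120.53) mm = 1904.72 kN·m.

M_n ≈ 1900 kN·m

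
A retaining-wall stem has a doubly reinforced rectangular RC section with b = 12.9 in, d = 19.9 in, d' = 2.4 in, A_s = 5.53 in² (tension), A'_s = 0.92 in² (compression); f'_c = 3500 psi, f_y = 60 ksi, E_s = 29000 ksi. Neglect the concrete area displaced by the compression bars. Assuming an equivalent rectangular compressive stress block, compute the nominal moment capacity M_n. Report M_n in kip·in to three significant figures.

Assume both steels yield.
a = (A_s − A'_s) f_y/(0.85 f'_c b) = (5.53 − 0.92) × 60/(0.85 × 3.5 × 12.9) = 7.207 in.
c = a/β₁ = 7.207/0.85 = 8.479 in; ε'_s = 0.003(c − d')/c = 0.0022 ≥ ε_y = 0.0021, so the compression steel yields.
M_n = (A_s − A'_s) f_y (d − a/2) + A'_s f_y (d − d') = 276.6 × (19.9 − 3.6035) + 55.2 × (19.9 − 2.4) = 4507.6 + 966.0 = 5473.6 kip·in.

M_n ≈ 5470 kip·in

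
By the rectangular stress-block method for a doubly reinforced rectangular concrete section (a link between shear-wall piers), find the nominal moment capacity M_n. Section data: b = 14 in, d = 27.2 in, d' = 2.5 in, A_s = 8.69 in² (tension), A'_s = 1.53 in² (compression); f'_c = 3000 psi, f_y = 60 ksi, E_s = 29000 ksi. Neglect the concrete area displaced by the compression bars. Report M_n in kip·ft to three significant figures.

M_n ≈ 947 kip·ft

Assume both steels yield.
a = (A_s − A'_s) f_y/(0.85 f'_c b) = (8.69 − 1.53) × 60/(0.85 × 3 × 14) = 12.034 in.
c = a/β₁ = 12.034/0.85 = 14.158 in; ε'_s = 0.003(c − d')/c = 0.0025 ≥ ε_y = 0.0021, so the compression steel yields.
M_n = (A_s − A'_s) f_y (d − a/2) + A'_s f_y (d − d') = 429.6 × (27.2 − 6.017) + 91.8 × (27.2 − 2.5) = 9100.2 + 2267.5 = 11367.7 kip·in = 11367.7/12 = 947.31 kip·ft.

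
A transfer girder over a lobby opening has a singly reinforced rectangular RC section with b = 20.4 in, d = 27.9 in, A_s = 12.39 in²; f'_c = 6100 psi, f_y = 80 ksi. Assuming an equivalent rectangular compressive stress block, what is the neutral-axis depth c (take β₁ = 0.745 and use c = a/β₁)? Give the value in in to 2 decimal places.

c ≈ 12.58 in

T = A_s f_y = 12.39 × 80 = 991.2 kips.
a = T/(0.85 f'_c b) = 991.2/(0.85 × 6.1 × 20.4) = 9.3709 in.
With β₁ = 0.745, c = a/β₁ = 9.3709/0.745 = 12.58 in.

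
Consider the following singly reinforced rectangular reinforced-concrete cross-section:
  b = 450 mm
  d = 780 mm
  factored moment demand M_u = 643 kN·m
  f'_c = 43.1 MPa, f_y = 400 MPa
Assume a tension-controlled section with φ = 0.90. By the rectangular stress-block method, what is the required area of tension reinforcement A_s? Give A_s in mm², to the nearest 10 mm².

A_s ≈ 2380 mm²

M_n = M_u/φ = 643/0.90 = 714.444 kN·m.
With M_n = 0.85 f'_c a b (d − a/2), solve the quadratic for a:
a = d − √(d² − 2M_n/(0.85 f'_c b)) = 780 − √(780² − 2 × 714.444×10⁶/(0.85 × 43.1 × 450)) = 57.69 mm.
A_s = 0.85 f'_c a b / f_y = 0.85 × 43.1 × 57.69 × 450 / 400 = 2377.7 mm².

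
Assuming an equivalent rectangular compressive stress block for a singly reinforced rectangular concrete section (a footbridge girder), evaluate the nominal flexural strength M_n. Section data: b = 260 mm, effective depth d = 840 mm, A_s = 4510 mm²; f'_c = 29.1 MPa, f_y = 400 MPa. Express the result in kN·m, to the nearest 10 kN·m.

M_n ≈ 1260 kN·m

T = A_s f_y = 4510 × 400 = 1804000 N = 1804 kN.
From C = T: a = T/(0.85 f'_c b) = 1804000/(0.85 × 29.1 × 260) = 280.51 mm.
M_n = T(d − a/2) = 1804 kN × (840 − 140.255) mm = 1262.34 kN·m.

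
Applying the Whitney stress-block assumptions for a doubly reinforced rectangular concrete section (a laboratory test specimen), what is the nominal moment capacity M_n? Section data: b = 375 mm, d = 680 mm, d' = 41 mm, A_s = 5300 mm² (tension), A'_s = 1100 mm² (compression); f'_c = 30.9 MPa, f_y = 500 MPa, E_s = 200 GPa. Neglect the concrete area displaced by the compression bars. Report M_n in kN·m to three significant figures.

M_n ≈ 1560 kN·m

Assume both tension and compression steel yield.
Net tension couple steel: A_s − A'_s = 4200 mm².
a = (A_s − A'_s) f_y / (0.85 f'_c b) = 2100000/(0.85 × 30.9 × 375) = 213.21 mm.
c = a/β₁ = 213.21/0.829 = 257.19 mm; ε'_s = 0.003(c − d')/c = 0.0025 ≥ f_y/E_s = 0.0025, so compression steel does yield.
M_n = (A_s − A'_s) f_y (d − a/2) + A'_s f_y (d − d') = [2100000 × (680 − 106.605) + 550000 × (680 − 41)] × 10⁻⁶ = 1204.13 + 351.45 = 1555.58 kN·m.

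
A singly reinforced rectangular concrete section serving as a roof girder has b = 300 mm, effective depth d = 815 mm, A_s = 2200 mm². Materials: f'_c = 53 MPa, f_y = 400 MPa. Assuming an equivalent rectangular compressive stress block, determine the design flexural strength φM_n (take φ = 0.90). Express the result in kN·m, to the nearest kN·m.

T = A_s f_y = 2200 × 400 = 880000 N = 880 kN.
From C = T: a = T/(0.85 f'_c b) = 880000/(0.85 × 53 × 300) = 65.11 mm.
M_n = T(d − a/2) = 880 kN × (815 − 32.555) mm = 688.55 kN·m.
φM_n = 0.90 × 688.55 = 619.70 kN·m.

φM_n ≈ 620 kN·m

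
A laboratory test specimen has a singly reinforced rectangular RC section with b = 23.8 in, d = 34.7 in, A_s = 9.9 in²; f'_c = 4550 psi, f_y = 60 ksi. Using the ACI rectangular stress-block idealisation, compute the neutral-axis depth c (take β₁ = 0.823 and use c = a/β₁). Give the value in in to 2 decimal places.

c ≈ 7.84 in

T = A_s f_y = 9.9 × 60 = 594 kips.
a = T/(0.85 f'_c b) = 594/(0.85 × 4.55 × 23.8) = 6.4533 in.
With β₁ = 0.823, c = a/β₁ = 6.4533/0.823 = 7.84 in.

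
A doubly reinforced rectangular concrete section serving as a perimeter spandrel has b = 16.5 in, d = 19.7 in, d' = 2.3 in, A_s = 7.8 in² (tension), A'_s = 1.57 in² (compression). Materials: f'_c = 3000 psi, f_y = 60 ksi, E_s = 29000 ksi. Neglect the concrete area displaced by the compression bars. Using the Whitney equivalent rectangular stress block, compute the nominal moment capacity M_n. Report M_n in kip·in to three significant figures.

M_n ≈ 7340 kip·in

Assume both steels yield.
a = (A_s − A'_s) f_y/(0.85 f'_c b) = (7.8 − 1.57) × 60/(0.85 × 3 × 16.5) = 8.884 in.
c = a/β₁ = 8.884/0.85 = 10.452 in; ε'_s = 0.003(c − d')/c = 0.0023 ≥ ε_y = 0.0021, so the compression steel yields.
M_n = (A_s − A'_s) f_y (d − a/2) + A'_s f_y (d − d') = 373.8 × (19.7 − 4.442) + 94.2 × (19.7 − 2.3) = 5703.4 + 1639.1 = 7342.5 kip·in.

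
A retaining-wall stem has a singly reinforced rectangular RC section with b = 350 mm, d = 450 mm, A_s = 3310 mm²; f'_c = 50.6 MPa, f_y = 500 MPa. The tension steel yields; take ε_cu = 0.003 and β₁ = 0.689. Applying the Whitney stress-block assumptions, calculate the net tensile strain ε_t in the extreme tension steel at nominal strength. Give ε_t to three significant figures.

ε_t ≈ 0.00546

a = A_s f_y/(0.85 f'_c b) = 109.94 mm.
β₁ = 0.689, so c = a/β₁ = 109.94/0.689 = 159.56 mm.
From the linear strain diagram with ε_cu = 0.003: ε_t = 0.003 (d − c)/c = 0.003 × (450 − 159.56)/159.56 = 0.00546.
Since ε_t ≥ 0.005, the section is tension-controlled.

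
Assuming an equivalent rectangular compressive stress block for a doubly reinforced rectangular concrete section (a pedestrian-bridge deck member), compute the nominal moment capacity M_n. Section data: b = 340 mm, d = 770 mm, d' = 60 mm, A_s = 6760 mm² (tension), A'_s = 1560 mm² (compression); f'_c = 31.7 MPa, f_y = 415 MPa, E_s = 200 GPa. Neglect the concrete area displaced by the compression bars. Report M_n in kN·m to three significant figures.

Assume both tension and compression steel yield.
Net tension couple steel: A_s − A'_s = 5200 mm².
a = (A_s − A'_s) f_y / (0.85 f'_c b) = 2158000/(0.85 × 31.7 × 340) = 235.56 mm.
c = a/β₁ = 235.56/0.824 = 285.87 mm; ε'_s = 0.003(c − d')/c = 0.0024 ≥ f_y/E_s = 0.0021, so compression steel does yield.
M_n = (A_s − A'_s) f_y (d − a/2) + A'_s f_y (d − d') = [2158000 × (770 − 117.78) + 647400 × (770 − 60)] × 10⁻⁶ = 1407.49 + 459.65 = 1867.14 kN·m.

M_n ≈ 1870 kN·m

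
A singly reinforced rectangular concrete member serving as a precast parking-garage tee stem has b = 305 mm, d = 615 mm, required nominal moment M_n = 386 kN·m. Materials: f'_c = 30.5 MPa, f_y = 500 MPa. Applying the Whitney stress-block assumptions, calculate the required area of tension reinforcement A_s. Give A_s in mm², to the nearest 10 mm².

A_s ≈ 1350 mm²

With M_n = 0.85 f'_c a b (d − a/2), solve the quadratic for a:
a = d − √(d² − 2M_n/(0.85 f'_c b)) = 615 − √(615² − 2 × 386×10⁶/(0.85 × 30.5 × 305)) = 85.29 mm.
A_s = 0.85 f'_c a b / f_y = 0.85 × 30.5 × 85.29 × 305 / 500 = 1348.8 mm².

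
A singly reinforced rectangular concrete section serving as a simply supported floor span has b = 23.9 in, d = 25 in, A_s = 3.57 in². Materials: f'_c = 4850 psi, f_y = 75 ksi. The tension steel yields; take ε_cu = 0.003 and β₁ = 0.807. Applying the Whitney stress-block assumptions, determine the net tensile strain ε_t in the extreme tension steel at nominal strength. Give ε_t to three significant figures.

a = A_s f_y/(0.85 f'_c b) = 2.718 in.
β₁ = 0.807, so c = a/β₁ = 2.718/0.807 = 3.368 in.
From the linear strain diagram with ε_cu = 0.003: ε_t = 0.003 (d − c)/c = 0.003 × (25 − 3.368)/3.368 = 0.0193.
Since ε_t ≥ 0.005, the section is tension-controlled.

ε_t ≈ 0.0193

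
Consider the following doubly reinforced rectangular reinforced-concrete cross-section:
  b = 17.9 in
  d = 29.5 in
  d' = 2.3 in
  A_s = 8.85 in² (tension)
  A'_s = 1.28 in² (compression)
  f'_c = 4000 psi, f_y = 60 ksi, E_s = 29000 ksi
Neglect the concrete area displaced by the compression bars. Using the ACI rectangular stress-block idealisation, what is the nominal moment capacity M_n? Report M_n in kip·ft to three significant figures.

Assume both steels yield.
a = (A_s − A'_s) f_y/(0.85 f'_c b) = (8.85 − 1.28) × 60/(0.85 × 4 × 17.9) = 7.463 in.
c = a/β₁ = 7.463/0.85 = 8.780 in; ε'_s = 0.003(c − d')/c = 0.0022 ≥ ε_y = 0.0021, so the compression steel yields.
M_n = (A_s − A'_s) f_y (d − a/2) + A'_s f_y (d − d') = 454.2 × (29.5 − 3.7315) + 76.8 × (29.5 − 2.3) = 11704.1 + 2089.0 = 13793.1 kip·in = 13793.1/12 = 1149.43 kip·ft.

M_n ≈ 1150 kip·ft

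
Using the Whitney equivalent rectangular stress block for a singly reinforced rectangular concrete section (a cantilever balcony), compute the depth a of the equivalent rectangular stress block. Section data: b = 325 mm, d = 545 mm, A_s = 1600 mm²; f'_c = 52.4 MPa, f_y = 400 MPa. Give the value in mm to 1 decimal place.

T = A_s f_y = 1600 × 400 = 640000 N = 640 kN.
Setting C = 0.85 f'_c a b equal to T: a = 640000/(0.85 × 52.4 × 325) = 44.2 mm.

a ≈ 44.2 mm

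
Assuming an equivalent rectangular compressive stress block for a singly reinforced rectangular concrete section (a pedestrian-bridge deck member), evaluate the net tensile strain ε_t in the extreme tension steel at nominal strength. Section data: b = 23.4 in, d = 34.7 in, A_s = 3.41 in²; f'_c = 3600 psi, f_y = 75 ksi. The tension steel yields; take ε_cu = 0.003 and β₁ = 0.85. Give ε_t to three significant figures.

ε_t ≈ 0.0218

a = A_s f_y/(0.85 f'_c b) = 3.572 in.
β₁ = 0.85, so c = a/β₁ = 3.572/0.85 = 4.202 in.
From the linear strain diagram with ε_cu = 0.003: ε_t = 0.003 (d − c)/c = 0.003 × (34.7 − 4.202)/4.202 = 0.0218.
Since ε_t ≥ 0.005, the section is tension-controlled.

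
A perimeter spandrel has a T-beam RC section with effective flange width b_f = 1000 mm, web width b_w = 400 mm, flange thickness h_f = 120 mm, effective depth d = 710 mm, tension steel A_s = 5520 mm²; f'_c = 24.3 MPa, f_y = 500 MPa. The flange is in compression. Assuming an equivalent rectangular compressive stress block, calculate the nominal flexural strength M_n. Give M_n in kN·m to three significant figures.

M_n ≈ 1770 kN·m

Tension: T = A_s f_y = 5520 × 500 = 2760000 N.
Try a within the flange: a = T/(0.85 f'_c b_f) = 2760000/(0.85 × 24.3 × 1000) = 133.62 mm.
a = 133.62 > h_f = 120 mm: the block extends into the web. Split into flange-overhang and web parts.
C_f = 0.85 f'_c (b_f − b_w) h_f = 0.85 × 24.3 × (1000 − 400) × 120 = 1487160 N.
Remaining web compression depth: a_w = (T − C_f)/(0.85 f'_c b_w) = (2760000 − 1487160)/(0.85 × 24.3 × 400) = 154.06 mm.
M_n = C_f(d − h_f/2) + (T − C_f)(d − a_w/2) = 1487160 × (710 − 60) + 1272840 × (710 − 77.03) = 966.65 + 805.67 = 1772.32 × 10⁶ N·mm.
M_n = 1772.32 kN·m.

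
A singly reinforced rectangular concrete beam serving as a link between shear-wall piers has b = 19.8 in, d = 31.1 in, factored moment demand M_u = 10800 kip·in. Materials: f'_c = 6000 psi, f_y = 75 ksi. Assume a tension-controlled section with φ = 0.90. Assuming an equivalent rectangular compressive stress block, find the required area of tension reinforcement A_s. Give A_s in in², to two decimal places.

M_n = M_u/φ = 10800/0.90 = 12000 kip·in.
From M_n = 0.85 f'_c a b (d − a/2):
a = d − √(d² − 2M_n/(0.85 f'_c b)) = 31.1 − √(31.1² − 2 × 12000/(0.85 × 6 × 19.8)) = 4.090 in.
A_s = 0.85 f'_c a b / f_y = 0.85 × 6 × 4.090 × 19.8 / 75 = 5.507 in².

A_s ≈ 5.51 in²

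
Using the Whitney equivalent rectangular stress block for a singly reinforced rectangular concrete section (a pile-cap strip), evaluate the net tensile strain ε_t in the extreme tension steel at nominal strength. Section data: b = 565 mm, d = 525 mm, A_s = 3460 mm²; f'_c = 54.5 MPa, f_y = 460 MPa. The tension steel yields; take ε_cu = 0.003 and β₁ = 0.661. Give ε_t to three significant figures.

ε_t ≈ 0.0141

a = A_s f_y/(0.85 f'_c b) = 60.81 mm.
β₁ = 0.661, so c = a/β₁ = 60.81/0.661 = 92.00 mm.
From the linear strain diagram with ε_cu = 0.003: ε_t = 0.003 (d − c)/c = 0.003 × (525 − 92.00)/92.00 = 0.0141.
Since ε_t ≥ 0.005, the section is tension-controlled.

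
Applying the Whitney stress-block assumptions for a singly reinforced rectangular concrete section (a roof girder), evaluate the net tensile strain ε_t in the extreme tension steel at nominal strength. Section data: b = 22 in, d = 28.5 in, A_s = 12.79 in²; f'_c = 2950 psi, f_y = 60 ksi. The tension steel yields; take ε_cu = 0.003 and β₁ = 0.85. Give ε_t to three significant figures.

ε_t ≈ 0.00222

a = A_s f_y/(0.85 f'_c b) = 13.911 in.
β₁ = 0.85, so c = a/β₁ = 13.911/0.85 = 16.366 in.
From the linear strain diagram with ε_cu = 0.003: ε_t = 0.003 (d − c)/c = 0.003 × (28.5 − 16.366)/16.366 = 0.00222.
ε_t < 0.004 — the section is over-reinforced for flexure under ACI limits.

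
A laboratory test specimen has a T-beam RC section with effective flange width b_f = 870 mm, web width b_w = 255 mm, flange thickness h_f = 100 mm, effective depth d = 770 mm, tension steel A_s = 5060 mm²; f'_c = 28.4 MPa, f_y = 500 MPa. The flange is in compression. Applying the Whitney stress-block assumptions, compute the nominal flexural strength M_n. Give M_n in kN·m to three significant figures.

Tension: T = A_s f_y = 5060 × 500 = 2530000 N.
Try a within the flange: a = T/(0.85 f'_c b_f) = 2530000/(0.85 × 28.4 × 870) = 120.47 mm.
a = 120.47 > h_f = 100 mm: the block extends into the web. Split into flange-overhang and web parts.
C_f = 0.85 f'_c (b_f − b_w) h_f = 0.85 × 28.4 × (870 − 255) × 100 = 1484610 N.
Remaining web compression depth: a_w = (T − C_f)/(0.85 f'_c b_w) = (2530000 − 1484610)/(0.85 × 28.4 × 255) = 169.82 mm.
M_n = C_f(d − h_f/2) + (T − C_f)(d − a_w/2) = 1484610 × (770 − 50) + 1045390 × (770 − 84.91) = 1068.92 + 716.19 = 1785.11 × 10⁶ N·mm.
M_n = 1785.11 kN·m.

M_n ≈ 1790 kN·m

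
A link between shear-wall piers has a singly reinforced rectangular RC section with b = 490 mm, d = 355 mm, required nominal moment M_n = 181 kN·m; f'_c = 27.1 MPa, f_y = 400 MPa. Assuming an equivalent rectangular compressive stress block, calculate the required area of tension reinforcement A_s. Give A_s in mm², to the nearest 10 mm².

A_s ≈ 1370 mm²

With M_n = 0.85 f'_c a b (d − a/2), solve the quadratic for a:
a = d − √(d² − 2M_n/(0.85 f'_c b)) = 355 − √(355² − 2 × 181×10⁶/(0.85 × 27.1 × 490)) = 48.48 mm.
A_s = 0.85 f'_c a b / f_y = 0.85 × 27.1 × 48.48 × 490 / 400 = 1368.0 mm².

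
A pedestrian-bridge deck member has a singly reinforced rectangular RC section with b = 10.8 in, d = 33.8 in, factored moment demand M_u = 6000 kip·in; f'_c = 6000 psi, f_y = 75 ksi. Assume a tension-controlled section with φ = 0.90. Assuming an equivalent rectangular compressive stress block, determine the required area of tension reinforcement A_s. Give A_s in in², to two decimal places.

A_s ≈ 2.79 in²

M_n = M_u/φ = 6000/0.90 = 6666.67 kip·in.
From M_n = 0.85 f'_c a b (d − a/2):
a = d − √(d² − 2M_n/(0.85 f'_c b)) = 33.8 − √(33.8² − 2 × 6666.67/(0.85 × 6 × 10.8)) = 3.794 in.
A_s = 0.85 f'_c a b / f_y = 0.85 × 6 × 3.794 × 10.8 / 75 = 2.786 in².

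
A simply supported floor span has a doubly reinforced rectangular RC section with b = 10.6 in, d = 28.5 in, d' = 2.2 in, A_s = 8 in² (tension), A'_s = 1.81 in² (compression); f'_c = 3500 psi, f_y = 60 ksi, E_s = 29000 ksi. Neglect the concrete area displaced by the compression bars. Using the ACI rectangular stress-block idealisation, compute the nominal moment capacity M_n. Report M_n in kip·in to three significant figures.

M_n ≈ 11300 kip·in

Assume both steels yield.
a = (A_s − A'_s) f_y/(0.85 f'_c b) = (8 − 1.81) × 60/(0.85 × 3.5 × 10.6) = 11.777 in.
c = a/β₁ = 11.777/0.85 = 13.855 in; ε'_s = 0.003(c − d')/c = 0.0025 ≥ ε_y = 0.0021, so the compression steel yields.
M_n = (A_s − A'_s) f_y (d − a/2) + A'_s f_y (d − d') = 371.4 × (28.5 − 5.8885) + 108.6 × (28.5 − 2.2) = 8397.9 + 2856.2 = 11254.1 kip·in.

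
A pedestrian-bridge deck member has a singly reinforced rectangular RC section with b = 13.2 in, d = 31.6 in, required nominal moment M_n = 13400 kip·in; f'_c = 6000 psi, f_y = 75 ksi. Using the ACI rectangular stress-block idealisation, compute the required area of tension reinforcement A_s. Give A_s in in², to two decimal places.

From M_n = 0.85 f'_c a b (d − a/2):
a = d − √(d² − 2M_n/(0.85 f'_c b)) = 31.6 − √(31.6² − 2 × 13400/(0.85 × 6 × 13.2)) = 7.096 in.
A_s = 0.85 f'_c a b / f_y = 0.85 × 6 × 7.096 × 13.2 / 75 = 6.369 in².

A_s ≈ 6.37 in²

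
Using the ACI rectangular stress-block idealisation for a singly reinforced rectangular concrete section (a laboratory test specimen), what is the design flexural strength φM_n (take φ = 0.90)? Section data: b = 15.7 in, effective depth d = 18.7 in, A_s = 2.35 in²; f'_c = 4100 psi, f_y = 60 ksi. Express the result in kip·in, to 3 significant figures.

φM_n ≈ 2210 kip·in

T = A_s f_y = 2.35 × 60 = 141 kips.
a = T/(0.85 f'_c b) = 141/(0.85 × 4.1 × 15.7) = 2.577 in.
M_n = T(d − a/2) = 141 × (18.7 − 1.2885) = 2455.0 kip·in.
φM_n = 0.90 × 2455.0 = 2209.5 kip·in.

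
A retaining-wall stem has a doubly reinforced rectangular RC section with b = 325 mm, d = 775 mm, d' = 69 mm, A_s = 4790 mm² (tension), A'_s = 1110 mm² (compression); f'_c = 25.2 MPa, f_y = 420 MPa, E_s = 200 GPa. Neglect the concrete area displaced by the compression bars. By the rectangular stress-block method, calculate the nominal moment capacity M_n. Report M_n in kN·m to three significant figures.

M_n ≈ 1360 kN·m

Assume both tension and compression steel yield.
Net tension couple steel: A_s − A'_s = 3680 mm².
a = (A_s − A'_s) f_y / (0.85 f'_c b) = 1545600/(0.85 × 25.2 × 325) = 222.02 mm.
c = a/β₁ = 222.02/0.85 = 261.20 mm; ε'_s = 0.003(c − d')/c = 0.0022 ≥ f_y/E_s = 0.0021, so compression steel does yield.
M_n = (A_s − A'_s) f_y (d − a/2) + A'_s f_y (d − d') = [1545600 × (775 − 111.01) + 466200 × (775 − 69)] × 10⁻⁶ = 1026.26 + 329.14 = 1355.40 kN·m.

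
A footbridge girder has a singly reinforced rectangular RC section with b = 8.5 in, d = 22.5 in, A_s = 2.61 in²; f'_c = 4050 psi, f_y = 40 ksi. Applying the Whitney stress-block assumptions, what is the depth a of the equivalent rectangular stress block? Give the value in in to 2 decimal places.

T = A_s f_y = 2.61 × 40 = 104.4 kips.
a = T/(0.85 f'_c b) = 104.4/(0.85 × 4.05 × 8.5) = 3.57 in.

a ≈ 3.57 in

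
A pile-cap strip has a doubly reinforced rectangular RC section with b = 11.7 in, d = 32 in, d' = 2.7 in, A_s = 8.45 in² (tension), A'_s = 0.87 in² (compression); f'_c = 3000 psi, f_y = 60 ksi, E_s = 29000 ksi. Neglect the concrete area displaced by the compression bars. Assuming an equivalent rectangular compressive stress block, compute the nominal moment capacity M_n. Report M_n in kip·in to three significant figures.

M_n ≈ 12600 kip·in

Assume both steels yield.
a = (A_s − A'_s) f_y/(0.85 f'_c b) = (8.45 − 0.87) × 60/(0.85 × 3 × 11.7) = 15.244 in.
c = a/β₁ = 15.244/0.85 = 17.934 in; ε'_s = 0.003(c − d')/c = 0.0025 ≥ ε_y = 0.0021, so the compression steel yields.
M_n = (A_s − A'_s) f_y (d − a/2) + A'_s f_y (d − d') = 454.8 × (32 − 7.622) + 52.2 × (32 − 2.7) = 11087.1 + 1529.5 = 12616.6 kip·in.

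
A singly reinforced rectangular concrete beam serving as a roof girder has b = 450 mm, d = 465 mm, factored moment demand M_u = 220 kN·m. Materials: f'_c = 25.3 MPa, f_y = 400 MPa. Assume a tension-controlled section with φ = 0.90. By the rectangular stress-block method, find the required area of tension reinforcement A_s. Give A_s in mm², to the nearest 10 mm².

M_n = M_u/φ = 220/0.90 = 244.444 kN·m.
With M_n = 0.85 f'_c a b (d − a/2), solve the quadratic for a:
a = d − √(d² − 2M_n/(0.85 f'_c b)) = 465 − √(465² − 2 × 244.444×10⁶/(0.85 × 25.3 × 450)) = 57.93 mm.
A_s = 0.85 f'_c a b / f_y = 0.85 × 25.3 × 57.93 × 450 / 400 = 1401.5 mm².

A_s ≈ 1400 mm²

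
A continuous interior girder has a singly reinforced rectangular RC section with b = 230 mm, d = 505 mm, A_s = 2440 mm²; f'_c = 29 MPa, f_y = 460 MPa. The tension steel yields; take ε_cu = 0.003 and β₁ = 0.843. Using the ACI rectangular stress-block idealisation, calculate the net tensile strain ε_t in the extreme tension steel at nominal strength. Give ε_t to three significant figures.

a = A_s f_y/(0.85 f'_c b) = 197.97 mm.
β₁ = 0.843, so c = a/β₁ = 197.97/0.843 = 234.84 mm.
From the linear strain diagram with ε_cu = 0.003: ε_t = 0.003 (d − c)/c = 0.003 × (505 − 234.84)/234.84 = 0.00345.
ε_t < 0.004 — the section is over-reinforced for flexure under ACI limits.

ε_t ≈ 0.00345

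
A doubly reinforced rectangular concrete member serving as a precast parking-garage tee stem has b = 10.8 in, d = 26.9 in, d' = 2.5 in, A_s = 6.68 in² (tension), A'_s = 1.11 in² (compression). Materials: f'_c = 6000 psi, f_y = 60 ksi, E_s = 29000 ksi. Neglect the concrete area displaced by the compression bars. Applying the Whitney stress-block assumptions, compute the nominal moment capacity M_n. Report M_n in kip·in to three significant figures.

Assume both steels yield.
a = (A_s − A'_s) f_y/(0.85 f'_c b) = (6.68 − 1.11) × 60/(0.85 × 6 × 10.8) = 6.068 in.
c = a/β₁ = 6.068/0.75 = 8.091 in; ε'_s = 0.003(c − d')/c = 0.0021 ≥ ε_y = 0.0021, so the compression steel yields.
M_n = (A_s − A'_s) f_y (d − a/2) + A'_s f_y (d − d') = 334.2 × (26.9 − 3.034) + 66.6 × (26.9 − 2.5) = 7976.0 + 1625.0 = 9601.0 kip·in.

M_n ≈ 9600 kip·in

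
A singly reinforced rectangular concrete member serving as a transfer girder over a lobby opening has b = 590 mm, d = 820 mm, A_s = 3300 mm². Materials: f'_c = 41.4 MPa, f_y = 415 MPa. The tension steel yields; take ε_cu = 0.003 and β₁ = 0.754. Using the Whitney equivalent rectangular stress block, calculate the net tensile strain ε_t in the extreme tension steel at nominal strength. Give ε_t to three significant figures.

a = A_s f_y/(0.85 f'_c b) = 65.96 mm.
β₁ = 0.754, so c = a/β₁ = 65.96/0.754 = 87.48 mm.
From the linear strain diagram with ε_cu = 0.003: ε_t = 0.003 (d − c)/c = 0.003 × (820 − 87.48)/87.48 = 0.0251.
Since ε_t ≥ 0.005, the section is tension-controlled.

ε_t ≈ 0.0251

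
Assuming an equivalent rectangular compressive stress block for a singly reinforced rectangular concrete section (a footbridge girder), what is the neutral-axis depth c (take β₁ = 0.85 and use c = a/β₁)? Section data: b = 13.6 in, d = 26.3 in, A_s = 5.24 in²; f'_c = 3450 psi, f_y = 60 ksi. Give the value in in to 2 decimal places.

c ≈ 9.27 in

T = A_s f_y = 5.24 × 60 = 314.4 kips.
a = T/(0.85 f'_c b) = 314.4/(0.85 × 3.45 × 13.6) = 7.8833 in.
With β₁ = 0.85, c = a/β₁ = 7.8833/0.85 = 9.27 in.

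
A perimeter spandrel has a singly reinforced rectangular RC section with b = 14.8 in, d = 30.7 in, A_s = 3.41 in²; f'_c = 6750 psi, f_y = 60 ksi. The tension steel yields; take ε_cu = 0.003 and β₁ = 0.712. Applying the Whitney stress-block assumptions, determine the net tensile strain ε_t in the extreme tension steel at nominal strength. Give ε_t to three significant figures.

ε_t ≈ 0.0242

a = A_s f_y/(0.85 f'_c b) = 2.409 in.
β₁ = 0.712, so c = a/β₁ = 2.409/0.712 = 3.383 in.
From the linear strain diagram with ε_cu = 0.003: ε_t = 0.003 (d − c)/c = 0.003 × (30.7 − 3.383)/3.383 = 0.0242.
Since ε_t ≥ 0.005, the section is tension-controlled.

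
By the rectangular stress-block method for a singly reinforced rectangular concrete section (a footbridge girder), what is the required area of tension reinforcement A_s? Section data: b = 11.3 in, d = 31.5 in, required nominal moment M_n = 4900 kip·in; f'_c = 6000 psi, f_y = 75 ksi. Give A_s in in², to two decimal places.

From M_n = 0.85 f'_c a b (d − a/2):
a = d − √(d² − 2M_n/(0.85 f'_c b)) = 31.5 − √(31.5² − 2 × 4900/(0.85 × 6 × 11.3)) = 2.826 in.
A_s = 0.85 f'_c a b / f_y = 0.85 × 6 × 2.826 × 11.3 / 75 = 2.171 in².

A_s ≈ 2.17 in²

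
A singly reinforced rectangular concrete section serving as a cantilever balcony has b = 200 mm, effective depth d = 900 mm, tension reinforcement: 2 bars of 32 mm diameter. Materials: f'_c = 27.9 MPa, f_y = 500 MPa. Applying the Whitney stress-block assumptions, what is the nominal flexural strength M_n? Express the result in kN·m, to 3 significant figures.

M_n ≈ 655 kN·m

A_s = 2 × 804 = 1608 mm².
T = A_s f_y = 1608 × 500 = 804000 N = 804 kN.
From C = T: a = T/(0.85 f'_c b) = 804000/(0.85 × 27.9 × 200) = 169.51 mm.
M_n = T(d − a/2) = 804 kN × (900 − 84.755) mm = 655.46 kN·m.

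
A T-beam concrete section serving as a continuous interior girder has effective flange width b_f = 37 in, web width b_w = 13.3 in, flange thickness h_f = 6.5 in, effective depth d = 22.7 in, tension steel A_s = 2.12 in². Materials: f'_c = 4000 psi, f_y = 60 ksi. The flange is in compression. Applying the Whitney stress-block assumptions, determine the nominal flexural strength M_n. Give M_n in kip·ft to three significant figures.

M_n ≈ 235 kip·ft

Tension: T = A_s f_y = 2.12 × 60 = 127.2 kips.
Try a within the flange: a = T/(0.85 f'_c b_f) = 127.2/(0.85 × 4 × 37) = 1.011 in.
Since a = 1.011 ≤ h_f = 6.5 in, the stress block lies entirely in the flange; analyse as a rectangular beam of width b_f.
M_n = T(d − a/2) = 127.2 × (22.7 − 0.5055) = 2823.1 kip·in.
M_n = 2823.1/12 = 235.26 kip·ft.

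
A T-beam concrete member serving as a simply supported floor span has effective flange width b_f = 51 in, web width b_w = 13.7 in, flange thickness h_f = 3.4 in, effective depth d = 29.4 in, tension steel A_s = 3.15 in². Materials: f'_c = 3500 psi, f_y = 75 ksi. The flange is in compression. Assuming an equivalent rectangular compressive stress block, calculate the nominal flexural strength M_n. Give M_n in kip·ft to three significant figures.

M_n ≈ 563 kip·ft

Tension: T = A_s f_y = 3.15 × 75 = 236.25 kips.
Try a within the flange: a = T/(0.85 f'_c b_f) = 236.25/(0.85 × 3.5 × 51) = 1.557 in.
Since a = 1.557 ≤ h_f = 3.4 in, the stress block lies entirely in the flange; analyse as a rectangular beam of width b_f.
M_n = T(d − a/2) = 236.25 × (29.4 − 0.7785) = 6761.8 kip·in.
M_n = 6761.8/12 = 563.48 kip·ft.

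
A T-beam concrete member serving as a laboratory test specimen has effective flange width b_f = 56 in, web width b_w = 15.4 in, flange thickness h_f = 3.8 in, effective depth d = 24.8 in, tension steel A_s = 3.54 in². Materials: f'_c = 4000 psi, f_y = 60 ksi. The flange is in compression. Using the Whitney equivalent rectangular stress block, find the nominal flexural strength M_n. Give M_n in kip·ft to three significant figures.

M_n ≈ 429 kip·ft

Tension: T = A_s f_y = 3.54 × 60 = 212.4 kips.
Try a within the flange: a = T/(0.85 f'_c b_f) = 212.4/(0.85 × 4 × 56) = 1.116 in.
Since a = 1.116 ≤ h_f = 3.8 in, the stress block lies entirely in the flange; analyse as a rectangular beam of width b_f.
M_n = T(d − a/2) = 212.4 × (24.8 − 0.558) = 5149.0 kip·in.
M_n = 5149.0/12 = 429.08 kip·ft.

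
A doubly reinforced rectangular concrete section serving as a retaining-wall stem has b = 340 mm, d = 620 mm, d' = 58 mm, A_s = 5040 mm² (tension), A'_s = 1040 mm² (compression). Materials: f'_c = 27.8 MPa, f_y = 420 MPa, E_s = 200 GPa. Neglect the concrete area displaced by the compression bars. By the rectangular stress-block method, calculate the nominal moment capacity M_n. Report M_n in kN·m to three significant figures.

M_n ≈ 1110 kN·m

Assume both tension and compression steel yield.
Net tension couple steel: A_s − A'_s = 4000 mm².
a = (A_s − A'_s) f_y / (0.85 f'_c b) = 1680000/(0.85 × 27.8 × 340) = 209.11 mm.
c = a/β₁ = 209.11/0.85 = 246.01 mm; ε'_s = 0.003(c − d')/c = 0.0023 ≥ f_y/E_s = 0.0021, so compression steel does yield.
M_n = (A_s − A'_s) f_y (d − a/2) + A'_s f_y (d − d') = [1680000 × (620 − 104.555) + 436800 × (620 − 58)] × 10⁻⁶ = 865.95 + 245.48 = 1111.43 kN·m.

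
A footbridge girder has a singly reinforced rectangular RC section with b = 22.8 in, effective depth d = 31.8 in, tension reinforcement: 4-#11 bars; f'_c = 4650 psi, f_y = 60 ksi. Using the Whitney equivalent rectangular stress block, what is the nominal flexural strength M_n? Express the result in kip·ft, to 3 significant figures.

A_s = 4 × 1.56 = 6.24 in².
T = A_s f_y = 6.24 × 60 = 374.4 kips.
a = T/(0.85 f'_c b) = 374.4/(0.85 × 4.65 × 22.8) = 4.155 in.
M_n = T(d − a/2) = 374.4 × (31.8 − 2.0775) = 11128.1 kip·in = 11128.1/12 = 927.34 kip·ft.

M_n ≈ 927 kip·ft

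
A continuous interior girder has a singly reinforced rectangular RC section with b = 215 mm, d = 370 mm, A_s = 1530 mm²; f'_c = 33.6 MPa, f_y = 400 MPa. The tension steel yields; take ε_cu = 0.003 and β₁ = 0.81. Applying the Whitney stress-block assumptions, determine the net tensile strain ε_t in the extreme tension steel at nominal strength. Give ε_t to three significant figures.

ε_t ≈ 0.00602

a = A_s f_y/(0.85 f'_c b) = 99.67 mm.
β₁ = 0.81, so c = a/β₁ = 99.67/0.81 = 123.05 mm.
From the linear strain diagram with ε_cu = 0.003: ε_t = 0.003 (d − c)/c = 0.003 × (370 − 123.05)/123.05 = 0.00602.
Since ε_t ≥ 0.005, the section is tension-controlled.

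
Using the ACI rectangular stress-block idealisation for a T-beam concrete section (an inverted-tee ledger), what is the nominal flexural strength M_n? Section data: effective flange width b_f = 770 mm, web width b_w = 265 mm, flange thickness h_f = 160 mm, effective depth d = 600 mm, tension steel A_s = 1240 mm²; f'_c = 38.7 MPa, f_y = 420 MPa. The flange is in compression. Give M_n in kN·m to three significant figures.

M_n ≈ 307 kN·m

Tension: T = A_s f_y = 1240 × 420 = 520800 N.
Try a within the flange: a = T/(0.85 f'_c b_f) = 520800/(0.85 × 38.7 × 770) = 20.56 mm.
Since a = 20.56 ≤ h_f = 160 mm, the stress block lies entirely in the flange; analyse as a rectangular beam of width b_f.
M_n = T(d − a/2) = 520800 × (600 − 10.28) = 307.13 × 10⁶ N·mm.
M_n = 307.13 kN·m.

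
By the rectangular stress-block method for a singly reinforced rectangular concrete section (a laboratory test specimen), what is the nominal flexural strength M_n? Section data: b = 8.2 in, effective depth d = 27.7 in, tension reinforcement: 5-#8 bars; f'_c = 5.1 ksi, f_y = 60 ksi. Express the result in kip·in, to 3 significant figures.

M_n ≈ 5770 kip·in

A_s = 5 × 0.79 = 3.95 in².
T = A_s f_y = 3.95 × 60 = 237 kips.
a = T/(0.85 f'_c b) = 237/(0.85 × 5.1 × 8.2) = 6.667 in.
M_n = T(d − a/2) = 237 × (27.7 − 3.3335) = 5774.9 kip·in.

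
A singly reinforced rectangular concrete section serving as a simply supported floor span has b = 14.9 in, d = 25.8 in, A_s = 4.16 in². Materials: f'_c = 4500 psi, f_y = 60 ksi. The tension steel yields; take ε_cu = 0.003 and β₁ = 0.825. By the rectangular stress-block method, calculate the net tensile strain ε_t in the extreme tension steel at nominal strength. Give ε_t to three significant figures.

a = A_s f_y/(0.85 f'_c b) = 4.380 in.
β₁ = 0.825, so c = a/β₁ = 4.380/0.825 = 5.309 in.
From the linear strain diagram with ε_cu = 0.003: ε_t = 0.003 (d − c)/c = 0.003 × (25.8 − 5.309)/5.309 = 0.0116.
Since ε_t ≥ 0.005, the section is tension-controlled.

ε_t ≈ 0.0116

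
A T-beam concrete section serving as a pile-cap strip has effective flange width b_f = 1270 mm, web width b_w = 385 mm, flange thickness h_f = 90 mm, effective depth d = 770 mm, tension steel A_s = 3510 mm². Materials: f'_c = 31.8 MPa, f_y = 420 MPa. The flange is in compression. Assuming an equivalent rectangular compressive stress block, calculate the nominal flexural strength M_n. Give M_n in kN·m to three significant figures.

M_n ≈ 1100 kN·m

Tension: T = A_s f_y = 3510 × 420 = 1474200 N.
Try a within the flange: a = T/(0.85 f'_c b_f) = 1474200/(0.85 × 31.8 × 1270) = 42.94 mm.
Since a = 42.94 ≤ h_f = 90 mm, the stress block lies entirely in the flange; analyse as a rectangular beam of width b_f.
M_n = T(d − a/2) = 1474200 × (770 − 21.47) = 1103.48 × 10⁶ N·mm.
M_n = 1103.48 kN·m.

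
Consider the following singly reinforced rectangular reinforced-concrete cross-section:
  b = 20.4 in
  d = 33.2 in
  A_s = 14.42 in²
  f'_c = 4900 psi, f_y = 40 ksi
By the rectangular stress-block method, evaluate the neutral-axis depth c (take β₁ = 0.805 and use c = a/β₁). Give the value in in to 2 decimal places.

c ≈ 8.43 in

T = A_s f_y = 14.42 × 40 = 576.8 kips.
a = T/(0.85 f'_c b) = 576.8/(0.85 × 4.9 × 20.4) = 6.7886 in.
With β₁ = 0.805, c = a/β₁ = 6.7886/0.805 = 8.43 in.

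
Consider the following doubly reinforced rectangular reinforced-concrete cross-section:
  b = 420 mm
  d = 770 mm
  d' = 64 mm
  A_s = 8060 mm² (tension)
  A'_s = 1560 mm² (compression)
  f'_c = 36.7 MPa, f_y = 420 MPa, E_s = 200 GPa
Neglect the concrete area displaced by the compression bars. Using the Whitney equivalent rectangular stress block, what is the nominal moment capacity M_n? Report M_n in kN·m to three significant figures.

M_n ≈ 2280 kN·m

Assume both tension and compression steel yield.
Net tension couple steel: A_s − A'_s = 6500 mm².
a = (A_s − A'_s) f_y / (0.85 f'_c b) = 2730000/(0.85 × 36.7 × 420) = 208.37 mm.
c = a/β₁ = 208.37/0.788 = 264.43 mm; ε'_s = 0.003(c − d')/c = 0.0023 ≥ f_y/E_s = 0.0021, so compression steel does yield.
M_n = (A_s − A'_s) f_y (d − a/2) + A'_s f_y (d − d') = [2730000 × (770 − 104.185) + 655200 × (770 − 64)] × 10⁻⁶ = 1817.67 + 462.57 = 2280.24 kN·m.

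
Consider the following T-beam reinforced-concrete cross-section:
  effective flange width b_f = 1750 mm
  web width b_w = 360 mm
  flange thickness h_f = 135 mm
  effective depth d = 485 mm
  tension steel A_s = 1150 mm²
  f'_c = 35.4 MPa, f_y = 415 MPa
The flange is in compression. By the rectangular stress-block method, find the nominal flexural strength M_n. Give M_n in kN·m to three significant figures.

Tension: T = A_s f_y = 1150 × 415 = 477250 N.
Try a within the flange: a = T/(0.85 f'_c b_f) = 477250/(0.85 × 35.4 × 1750) = 9.06 mm.
Since a = 9.06 ≤ h_f = 135 mm, the stress block lies entirely in the flange; analyse as a rectangular beam of width b_f.
M_n = T(d − a/2) = 477250 × (485 − 4.53) = 229.30 × 10⁶ N·mm.
M_n = 229.30 kN·m.

M_n ≈ 229 kN·m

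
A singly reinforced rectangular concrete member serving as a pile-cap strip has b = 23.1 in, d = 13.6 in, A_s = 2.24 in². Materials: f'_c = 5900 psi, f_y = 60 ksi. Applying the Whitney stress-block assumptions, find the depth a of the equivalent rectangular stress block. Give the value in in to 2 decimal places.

T = A_s f_y = 2.24 × 60 = 134.4 kips.
a = T/(0.85 f'_c b) = 134.4/(0.85 × 5.9 × 23.1) = 1.16 in.

a ≈ 1.16 in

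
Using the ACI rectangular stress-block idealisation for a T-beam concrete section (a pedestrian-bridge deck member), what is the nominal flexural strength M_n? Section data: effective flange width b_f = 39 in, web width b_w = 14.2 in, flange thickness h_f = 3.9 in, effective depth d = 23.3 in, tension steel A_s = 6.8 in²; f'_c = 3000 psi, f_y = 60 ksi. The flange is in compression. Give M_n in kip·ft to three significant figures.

Tension: T = A_s f_y = 6.8 × 60 = 408 kips.
Try a within the flange: a = T/(0.85 f'_c b_f) = 408/(0.85 × 3 × 39) = 4.103 in.
a = 4.103 > h_f = 3.9 in: the block extends into the web. Split into flange-overhang and web parts.
C_f = 0.85 f'_c (b_f − b_w) h_f = 0.85 × 3 × (39 − 14.2) × 3.9 = 246.6 kips.
Remaining web compression depth: a_w = (T − C_f)/(0.85 f'_c b_w) = (408 − 246.6)/(0.85 × 3 × 14.2) = 4.457 in.
M_n = C_f(d − h_f/2) + (T − C_f)(d − a_w/2) = 246.6 × (23.3 − 1.95) + 161.4 × (23.3 − 2.2285) = 5264.9 + 3400.9 = 8665.8 kip·in.
M_n = 8665.8/12 = 722.15 kip·ft.

M_n ≈ 722 kip·ft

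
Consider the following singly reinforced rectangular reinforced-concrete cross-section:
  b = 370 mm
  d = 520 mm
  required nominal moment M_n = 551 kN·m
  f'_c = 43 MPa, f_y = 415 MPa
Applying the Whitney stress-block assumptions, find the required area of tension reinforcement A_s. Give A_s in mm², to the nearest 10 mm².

With M_n = 0.85 f'_c a b (d − a/2), solve the quadratic for a:
a = d − √(d² − 2M_n/(0.85 f'_c b)) = 520 − √(520² − 2 × 551×10⁶/(0.85 × 43 × 370)) = 85.36 mm.
A_s = 0.85 f'_c a b / f_y = 0.85 × 43 × 85.36 × 370 / 415 = 2781.6 mm².

A_s ≈ 2780 mm²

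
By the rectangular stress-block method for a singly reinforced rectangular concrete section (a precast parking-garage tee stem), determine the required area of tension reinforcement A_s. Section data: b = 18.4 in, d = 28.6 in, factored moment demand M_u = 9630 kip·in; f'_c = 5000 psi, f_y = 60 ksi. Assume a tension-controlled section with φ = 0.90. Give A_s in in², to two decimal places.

M_n = M_u/φ = 9630/0.90 = 10700 kip·in.
From M_n = 0.85 f'_c a b (d − a/2):
a = d − √(d² − 2M_n/(0.85 f'_c b)) = 28.6 − √(28.6² − 2 × 10700/(0.85 × 5 × 18.4)) = 5.270 in.
A_s = 0.85 f'_c a b / f_y = 0.85 × 5 × 5.270 × 18.4 / 60 = 6.869 in².

A_s ≈ 6.87 in²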